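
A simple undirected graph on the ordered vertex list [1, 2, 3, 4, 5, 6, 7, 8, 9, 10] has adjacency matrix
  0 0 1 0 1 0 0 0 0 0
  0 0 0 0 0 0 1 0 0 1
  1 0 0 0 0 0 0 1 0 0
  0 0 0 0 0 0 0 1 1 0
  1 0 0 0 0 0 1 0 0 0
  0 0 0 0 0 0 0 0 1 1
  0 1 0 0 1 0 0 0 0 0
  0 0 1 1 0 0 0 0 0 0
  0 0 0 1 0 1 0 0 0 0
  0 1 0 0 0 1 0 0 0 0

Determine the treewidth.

2

A width-2 tree decomposition is:
Bags: B1 = {2, 6, 10}  B2 = {2, 6, 9}  B3 = {2, 4, 9}  B4 = {2, 4, 8}  B5 = {2, 3, 8}  B6 = {1, 2, 3}  B7 = {1, 2, 5}  B8 = {2, 5, 7}
Tree: B1–B2, B2–B3, B3–B4, B4–B5, B5–B6, B6–B7, B7–B8
Every bag has size at most 3, so the width is 3 − 1 = 2 and tw(G) ≤ 2. Since 2–10–6–9–4–8–3–1–5–7–2 is a cycle in G, G is not acyclic. Forests are exactly the graphs of treewidth ≤ 1, so tw(G) ≥ 2. Hence tw(G) = 2 exactly.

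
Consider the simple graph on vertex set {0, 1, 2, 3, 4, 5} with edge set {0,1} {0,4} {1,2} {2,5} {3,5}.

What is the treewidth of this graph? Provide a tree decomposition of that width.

Each bag holds 2 vertices, so the decomposition has width 1, which upper-bounds the treewidth. Any graph with an edge has treewidth ≥ 1, and G has the edge 3–5. Combining the bounds, tw(G) = 1.

Treewidth 1.
One such decomposition:
Bags: B1 = {3, 5}  B2 = {2, 5}  B3 = {1, 2}  B4 = {0, 1}  B5 = {0, 4}
Tree: B1–B2, B2–B3, B3–B4, B4–B5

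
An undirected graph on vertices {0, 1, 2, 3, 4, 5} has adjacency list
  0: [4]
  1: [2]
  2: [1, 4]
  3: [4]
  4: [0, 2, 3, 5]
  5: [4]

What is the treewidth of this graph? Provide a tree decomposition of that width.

Treewidth 1.
Bags: B1 = {2, 4}  B2 = {3, 4}  B3 = {4, 5}  B4 = {1, 2}  B5 = {0, 4}
Tree: B1–B2, B1–B3, B1–B4, B1–B5

Each bag holds 2 vertices, so the decomposition has width 1, which upper-bounds the treewidth. G has an edge, so its treewidth is at least 1. Hence tw(G) = 1 exactly.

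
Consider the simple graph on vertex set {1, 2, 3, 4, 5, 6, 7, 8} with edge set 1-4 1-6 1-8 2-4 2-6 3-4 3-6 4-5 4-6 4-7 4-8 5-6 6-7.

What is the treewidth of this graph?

A width-2 tree decomposition is:
Bags: B1 = {3, 4, 6}  B2 = {4, 5, 6}  B3 = {1, 4, 6}  B4 = {1, 4, 8}  B5 = {2, 4, 6}  B6 = {4, 6, 7}
Tree: B1–B2, B1–B3, B3–B4, B3–B5, B3–B6
Every bag has size at most 3, so the width is 3 − 1 = 2 and tw(G) ≤ 2. On the other hand G contains the 3-clique {1, 4, 8}. A clique must lie in a single bag of any decomposition, so no decomposition can have width below 2. The upper and lower bounds meet at 2, so that is the treewidth.

2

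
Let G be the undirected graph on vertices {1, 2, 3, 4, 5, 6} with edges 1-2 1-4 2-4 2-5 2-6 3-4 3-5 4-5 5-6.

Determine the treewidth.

2

A width-2 tree decomposition is:
Bags: B1 = {3, 4, 5}  B2 = {2, 4, 5}  B3 = {2, 5, 6}  B4 = {1, 2, 4}
Tree: B1–B2, B2–B3, B2–B4
The largest bag has 3 vertices, giving width 2; this decomposition certifies tw(G) ≤ 2. On the other hand G contains the 3-clique {1, 2, 4}. A clique must lie in a single bag of any decomposition, so no decomposition can have width below 2. The upper and lower bounds meet at 2, so that is the treewidth.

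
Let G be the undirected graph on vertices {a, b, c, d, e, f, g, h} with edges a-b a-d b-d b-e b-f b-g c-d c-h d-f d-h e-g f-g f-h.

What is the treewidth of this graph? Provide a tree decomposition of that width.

The largest bag has 3 vertices, giving width 2; this decomposition certifies tw(G) ≤ 2. Conversely, {a, b, d} is a clique of size 3, and the vertices of any clique must share a bag in every tree decomposition; so some bag has ≥ 3 vertices and tw(G) ≥ 2. Combining the bounds, tw(G) = 2.

Treewidth 2.
Bags: B1 = {d, f, h}  B2 = {c, d, h}  B3 = {b, d, f}  B4 = {a, b, d}  B5 = {b, f, g}  B6 = {b, e, g}
Tree: B1–B2, B1–B3, B3–B4, B3–B5, B5–B6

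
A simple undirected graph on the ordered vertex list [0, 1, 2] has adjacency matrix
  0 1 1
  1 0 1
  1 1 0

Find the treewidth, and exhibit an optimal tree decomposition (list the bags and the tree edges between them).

With just one bag of size 3, the width is 3 − 1 = 2, so tw(G) ≤ 2. On the other hand G contains the 3-clique {0, 1, 2}. A clique must lie in a single bag of any decomposition, so no decomposition can have width below 2. Combining the bounds, tw(G) = 2.

Treewidth 2.
One optimal decomposition is:
Bags: B1 = {0, 1, 2}
Tree: (single bag)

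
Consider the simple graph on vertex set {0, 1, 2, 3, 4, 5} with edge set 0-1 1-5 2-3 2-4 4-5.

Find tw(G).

A width-1 tree decomposition is:
Bags: B1 = {2, 3}  B2 = {2, 4}  B3 = {4, 5}  B4 = {1, 5}  B5 = {0, 1}
Tree: B1–B2, B2–B3, B3–B4, B4–B5
Every bag has size at most 2, so the width is 2 − 1 = 1 and tw(G) ≤ 1. Any graph with an edge has treewidth ≥ 1, and G has the edge 3–2. Hence tw(G) = 1 exactly.

1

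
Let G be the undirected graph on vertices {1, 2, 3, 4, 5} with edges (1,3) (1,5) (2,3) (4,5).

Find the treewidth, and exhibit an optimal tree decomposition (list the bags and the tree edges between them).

Each bag holds 2 vertices, so the decomposition has width 1, which upper-bounds the treewidth. Any graph with an edge has treewidth ≥ 1, and G has the edge 2–3. Combining the bounds, tw(G) = 1.

Treewidth 1.
One optimal decomposition is:
Bags: B1 = {2, 3}  B2 = {1, 3}  B3 = {1, 5}  B4 = {4, 5}
Tree: B1–B2, B2–B3, B3–B4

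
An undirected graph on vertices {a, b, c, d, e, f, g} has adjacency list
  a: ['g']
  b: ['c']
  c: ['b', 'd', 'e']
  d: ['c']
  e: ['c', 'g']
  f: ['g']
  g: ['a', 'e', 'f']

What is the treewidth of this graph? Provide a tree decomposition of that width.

Every bag has size at most 2, so the width is 2 − 1 = 1 and tw(G) ≤ 1. Since G has at least one edge (e.g. e–g), it is not an edgeless graph, so tw(G) ≥ 1. Combining the bounds, tw(G) = 1.

Treewidth 1.
One optimal decomposition is:
Bags: B1 = {e, g}  B2 = {c, e}  B3 = {f, g}  B4 = {a, g}  B5 = {c, d}  B6 = {b, c}
Tree: B1–B2, B1–B3, B3–B4, B2–B5, B2–B6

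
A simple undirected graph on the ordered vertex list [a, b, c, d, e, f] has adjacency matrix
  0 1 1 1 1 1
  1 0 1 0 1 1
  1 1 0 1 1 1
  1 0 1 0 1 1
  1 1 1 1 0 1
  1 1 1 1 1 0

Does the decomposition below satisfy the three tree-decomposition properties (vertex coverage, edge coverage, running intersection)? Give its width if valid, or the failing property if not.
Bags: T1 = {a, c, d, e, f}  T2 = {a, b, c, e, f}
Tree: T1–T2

Yes; width 4.

Vertex coverage: the bags together contain {a, b, c, d, e, f}, the full vertex set. Edge coverage: each edge of G has both endpoints in at least one bag. Running intersection: for every vertex, the bags containing it form a connected subtree. All three properties hold, so this is a valid tree decomposition of width max|bag| − 1 = 4, and hence tw(G) ≤ 4.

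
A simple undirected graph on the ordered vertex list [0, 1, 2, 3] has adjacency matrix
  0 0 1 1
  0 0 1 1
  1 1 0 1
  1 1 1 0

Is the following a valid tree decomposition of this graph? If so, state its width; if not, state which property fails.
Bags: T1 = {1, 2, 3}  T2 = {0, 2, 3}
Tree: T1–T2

Yes; width 2.

Checking the three conditions: (i) the bags cover all of {0, 1, 2, 3}; (ii) for each edge, some bag contains both endpoints; (iii) the bags containing any fixed vertex form a subtree. All hold, so the decomposition is valid with width 3 − 1 = 2.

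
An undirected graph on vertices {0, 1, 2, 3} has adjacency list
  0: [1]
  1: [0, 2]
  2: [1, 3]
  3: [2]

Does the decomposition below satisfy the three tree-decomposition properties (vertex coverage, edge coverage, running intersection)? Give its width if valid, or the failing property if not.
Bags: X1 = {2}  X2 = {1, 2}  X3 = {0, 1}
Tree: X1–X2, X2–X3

A tree decomposition must satisfy three properties: every vertex lies in some bag; for every edge, both endpoints lie together in some bag; and for every vertex, the bags containing it form a connected subtree. Here vertex 3 appears in no bag, so the decomposition is invalid.

No — vertex 3 appears in no bag.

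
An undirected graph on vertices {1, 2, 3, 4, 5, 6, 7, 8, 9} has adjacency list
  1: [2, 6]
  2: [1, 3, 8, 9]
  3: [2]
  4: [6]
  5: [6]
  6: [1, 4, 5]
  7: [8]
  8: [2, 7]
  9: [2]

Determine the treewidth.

1

A width-1 tree decomposition is:
Bags: B1 = {1, 2}  B2 = {2, 3}  B3 = {1, 6}  B4 = {2, 9}  B5 = {2, 8}  B6 = {7, 8}  B7 = {4, 6}  B8 = {5, 6}
Tree: B1–B2, B1–B3, B1–B4, B1–B5, B5–B6, B3–B7, B7–B8
Every bag has size at most 2, so the width is 2 − 1 = 1 and tw(G) ≤ 1. Since G has at least one edge (e.g. 2–1), it is not an edgeless graph, so tw(G) ≥ 1. The upper and lower bounds meet at 1, so that is the treewidth.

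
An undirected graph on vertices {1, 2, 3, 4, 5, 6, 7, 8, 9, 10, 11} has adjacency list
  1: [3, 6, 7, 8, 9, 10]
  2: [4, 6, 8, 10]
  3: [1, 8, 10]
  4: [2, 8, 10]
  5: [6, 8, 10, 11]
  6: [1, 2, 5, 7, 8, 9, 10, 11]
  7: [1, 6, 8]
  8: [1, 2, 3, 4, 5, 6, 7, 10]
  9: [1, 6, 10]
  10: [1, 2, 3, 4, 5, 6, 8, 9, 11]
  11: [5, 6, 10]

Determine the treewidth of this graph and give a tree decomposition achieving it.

The largest bag has 4 vertices, giving width 3; this decomposition certifies tw(G) ≤ 3. Conversely, {1, 3, 8, 10} is a clique of size 4, and the vertices of any clique must share a bag in every tree decomposition; so some bag has ≥ 4 vertices and tw(G) ≥ 3. Combining the bounds, tw(G) = 3.

Treewidth 3.
One such decomposition:
Bags: B1 = {5, 6, 10, 11}  B2 = {5, 6, 8, 10}  B3 = {1, 6, 8, 10}  B4 = {1, 6, 9, 10}  B5 = {2, 6, 8, 10}  B6 = {1, 6, 7, 8}  B7 = {1, 3, 8, 10}  B8 = {2, 4, 8, 10}
Tree: B1–B2, B2–B3, B3–B4, B2–B5, B3–B6, B3–B7, B5–B8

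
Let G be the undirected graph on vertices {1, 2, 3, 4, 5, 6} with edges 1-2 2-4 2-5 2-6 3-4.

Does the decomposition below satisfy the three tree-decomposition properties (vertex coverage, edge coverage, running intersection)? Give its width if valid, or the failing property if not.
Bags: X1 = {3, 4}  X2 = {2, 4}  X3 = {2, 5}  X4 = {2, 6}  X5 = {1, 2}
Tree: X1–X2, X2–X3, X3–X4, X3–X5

Yes; width 1.

Every vertex of G appears in some bag (union = {1, 2, 3, 4, 5, 6}); every edge is covered by a bag; and for each vertex v the set of bags containing v is connected in the bag tree. The decomposition is therefore valid. The largest bag has 2 vertices, so the width is 1.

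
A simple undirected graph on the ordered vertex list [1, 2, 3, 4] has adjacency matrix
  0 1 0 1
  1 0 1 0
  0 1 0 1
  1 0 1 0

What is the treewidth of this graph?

A width-2 tree decomposition is:
Bags: B1 = {1, 2, 3}  B2 = {1, 3, 4}
Tree: B1–B2
Each bag holds 3 vertices, so the decomposition has width 2, which upper-bounds the treewidth. For the lower bound, G contains the cycle 1–2–3–4–1, so G is not a forest; only forests have treewidth ≤ 1, hence tw(G) ≥ 2. Hence tw(G) = 2 exactly.

2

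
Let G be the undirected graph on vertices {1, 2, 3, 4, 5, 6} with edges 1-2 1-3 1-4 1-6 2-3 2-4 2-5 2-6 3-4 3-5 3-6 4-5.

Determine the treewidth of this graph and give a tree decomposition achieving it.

Treewidth 3.
Bags: B1 = {1, 2, 3, 6}  B2 = {1, 2, 3, 4}  B3 = {2, 3, 4, 5}
Tree: B1–B2, B2–B3

Every bag has size at most 4, so the width is 4 − 1 = 3 and tw(G) ≤ 3. On the other hand G contains the 4-clique {1, 2, 3, 4}. A clique must lie in a single bag of any decomposition, so no decomposition can have width below 3. The upper and lower bounds meet at 3, so that is the treewidth.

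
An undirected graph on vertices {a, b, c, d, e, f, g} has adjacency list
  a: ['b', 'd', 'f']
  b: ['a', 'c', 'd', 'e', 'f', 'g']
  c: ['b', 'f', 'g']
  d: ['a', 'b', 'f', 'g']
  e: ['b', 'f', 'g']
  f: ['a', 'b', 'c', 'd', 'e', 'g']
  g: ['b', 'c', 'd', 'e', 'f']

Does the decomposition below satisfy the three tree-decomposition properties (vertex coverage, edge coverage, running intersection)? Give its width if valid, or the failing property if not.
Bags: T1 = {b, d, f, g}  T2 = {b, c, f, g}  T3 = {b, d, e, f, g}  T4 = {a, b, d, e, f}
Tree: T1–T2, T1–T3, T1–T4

No — bags containing vertex e are not connected in the tree.

A tree decomposition must satisfy three properties: every vertex lies in some bag; for every edge, both endpoints lie together in some bag; and for every vertex, the bags containing it form a connected subtree. Here bags containing vertex e are not connected in the tree, so the decomposition is invalid.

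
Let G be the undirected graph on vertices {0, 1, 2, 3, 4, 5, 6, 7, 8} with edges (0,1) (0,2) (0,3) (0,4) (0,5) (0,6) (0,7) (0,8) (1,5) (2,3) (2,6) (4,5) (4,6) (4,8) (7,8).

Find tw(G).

2

A width-2 tree decomposition is:
Bags: B1 = {0, 4, 8}  B2 = {0, 4, 6}  B3 = {0, 4, 5}  B4 = {0, 7, 8}  B5 = {0, 2, 6}  B6 = {0, 1, 5}  B7 = {0, 2, 3}
Tree: B1–B2, B1–B3, B1–B4, B2–B5, B3–B6, B5–B7
Each bag holds 3 vertices, so the decomposition has width 2, which upper-bounds the treewidth. Conversely, {0, 1, 5} is a clique of size 3, and the vertices of any clique must share a bag in every tree decomposition; so some bag has ≥ 3 vertices and tw(G) ≥ 2. Hence tw(G) = 2 exactly.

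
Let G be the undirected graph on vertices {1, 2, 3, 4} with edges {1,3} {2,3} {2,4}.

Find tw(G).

1

A width-1 tree decomposition is:
Bags: B1 = {2, 4}  B2 = {2, 3}  B3 = {1, 3}
Tree: B1–B2, B2–B3
Each bag holds 2 vertices, so the decomposition has width 1, which upper-bounds the treewidth. G has an edge, so its treewidth is at least 1. The upper and lower bounds meet at 1, so that is the treewidth.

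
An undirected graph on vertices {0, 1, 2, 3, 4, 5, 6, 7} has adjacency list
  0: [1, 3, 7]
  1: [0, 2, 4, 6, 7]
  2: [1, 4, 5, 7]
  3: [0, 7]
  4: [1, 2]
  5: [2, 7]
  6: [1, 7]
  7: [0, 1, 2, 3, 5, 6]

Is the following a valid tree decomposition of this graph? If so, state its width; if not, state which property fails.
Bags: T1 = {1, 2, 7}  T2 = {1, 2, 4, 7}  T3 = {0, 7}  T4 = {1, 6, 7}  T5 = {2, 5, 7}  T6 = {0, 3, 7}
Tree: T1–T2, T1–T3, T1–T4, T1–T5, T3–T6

No — edge (1,0) lies in no bag.

A tree decomposition must satisfy three properties: every vertex lies in some bag; for every edge, both endpoints lie together in some bag; and for every vertex, the bags containing it form a connected subtree. Here edge (1,0) lies in no bag, so the decomposition is invalid.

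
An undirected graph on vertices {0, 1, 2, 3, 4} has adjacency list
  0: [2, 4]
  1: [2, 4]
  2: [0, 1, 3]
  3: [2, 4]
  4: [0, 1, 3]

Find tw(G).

2

A width-2 tree decomposition is:
Bags: B1 = {1, 2, 4}  B2 = {2, 3, 4}  B3 = {0, 2, 4}
Tree: B1–B2, B2–B3
Each bag holds 3 vertices, so the decomposition has width 2, which upper-bounds the treewidth. For the lower bound, G contains the cycle 1–4–3–2–1, so G is not a forest; only forests have treewidth ≤ 1, hence tw(G) ≥ 2. Combining the bounds, tw(G) = 2.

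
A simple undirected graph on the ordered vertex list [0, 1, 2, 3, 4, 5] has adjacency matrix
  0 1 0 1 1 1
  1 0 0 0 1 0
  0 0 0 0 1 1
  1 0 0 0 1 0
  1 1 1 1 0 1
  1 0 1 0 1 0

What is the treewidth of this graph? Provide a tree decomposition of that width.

Treewidth 2.
One such decomposition:
Bags: B1 = {0, 4, 5}  B2 = {2, 4, 5}  B3 = {0, 3, 4}  B4 = {0, 1, 4}
Tree: B1–B2, B1–B3, B1–B4

Each bag holds 3 vertices, so the decomposition has width 2, which upper-bounds the treewidth. Conversely, {0, 1, 4} is a clique of size 3, and the vertices of any clique must share a bag in every tree decomposition; so some bag has ≥ 3 vertices and tw(G) ≥ 2. The upper and lower bounds meet at 2, so that is the treewidth.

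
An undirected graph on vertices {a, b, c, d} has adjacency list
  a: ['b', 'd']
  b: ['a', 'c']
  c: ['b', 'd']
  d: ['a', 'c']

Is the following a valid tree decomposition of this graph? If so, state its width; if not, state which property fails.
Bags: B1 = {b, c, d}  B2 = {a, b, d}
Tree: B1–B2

Yes; width 2.

Vertex coverage: the bags together contain {a, b, c, d}, the full vertex set. Edge coverage: each edge of G has both endpoints in at least one bag. Running intersection: for every vertex, the bags containing it form a connected subtree. All three properties hold, so this is a valid tree decomposition of width max|bag| − 1 = 2, and hence tw(G) ≤ 2.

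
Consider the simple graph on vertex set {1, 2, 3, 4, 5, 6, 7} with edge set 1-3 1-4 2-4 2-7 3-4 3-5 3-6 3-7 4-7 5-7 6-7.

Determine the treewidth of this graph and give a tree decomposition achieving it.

Treewidth 2.
Bags: B1 = {1, 3, 4}  B2 = {3, 4, 7}  B3 = {2, 4, 7}  B4 = {3, 6, 7}  B5 = {3, 5, 7}
Tree: B1–B2, B2–B3, B2–B4, B4–B5

Each bag holds 3 vertices, so the decomposition has width 2, which upper-bounds the treewidth. For the lower bound, the 3 vertices {2, 4, 7} are pairwise adjacent, and any tree decomposition puts a clique entirely inside one bag — forcing width ≥ 2. Hence tw(G) = 2 exactly.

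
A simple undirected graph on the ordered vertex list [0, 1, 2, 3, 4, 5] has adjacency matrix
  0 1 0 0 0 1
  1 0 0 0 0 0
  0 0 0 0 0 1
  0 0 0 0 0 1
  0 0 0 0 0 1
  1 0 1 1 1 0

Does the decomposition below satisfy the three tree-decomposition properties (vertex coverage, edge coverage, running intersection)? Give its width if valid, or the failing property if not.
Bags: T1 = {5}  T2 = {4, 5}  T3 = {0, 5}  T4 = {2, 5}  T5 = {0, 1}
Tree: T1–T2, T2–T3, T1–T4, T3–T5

No — vertex 3 appears in no bag.

A tree decomposition must satisfy three properties: every vertex lies in some bag; for every edge, both endpoints lie together in some bag; and for every vertex, the bags containing it form a connected subtree. Here vertex 3 appears in no bag, so the decomposition is invalid.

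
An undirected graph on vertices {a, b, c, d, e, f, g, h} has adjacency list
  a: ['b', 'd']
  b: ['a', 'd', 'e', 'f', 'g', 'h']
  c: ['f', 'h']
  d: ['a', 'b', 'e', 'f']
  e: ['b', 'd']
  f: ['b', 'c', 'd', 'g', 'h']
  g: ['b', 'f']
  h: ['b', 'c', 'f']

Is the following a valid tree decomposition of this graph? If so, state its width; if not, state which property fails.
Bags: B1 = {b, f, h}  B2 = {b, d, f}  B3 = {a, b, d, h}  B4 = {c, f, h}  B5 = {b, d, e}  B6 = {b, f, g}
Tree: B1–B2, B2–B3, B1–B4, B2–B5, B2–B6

No — bags containing vertex h are not connected in the tree.

A tree decomposition must satisfy three properties: every vertex lies in some bag; for every edge, both endpoints lie together in some bag; and for every vertex, the bags containing it form a connected subtree. Here bags containing vertex h are not connected in the tree, so the decomposition is invalid.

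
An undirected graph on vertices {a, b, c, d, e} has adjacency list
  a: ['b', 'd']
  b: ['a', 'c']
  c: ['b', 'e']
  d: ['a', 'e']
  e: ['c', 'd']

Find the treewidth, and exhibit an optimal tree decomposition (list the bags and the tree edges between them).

Treewidth 2.
One such decomposition:
Bags: B1 = {a, b, d}  B2 = {b, c, d}  B3 = {c, d, e}
Tree: B1–B2, B2–B3

Each bag holds 3 vertices, so the decomposition has width 2, which upper-bounds the treewidth. For the lower bound, G contains the cycle d–a–b–c–e–d, so G is not a forest; only forests have treewidth ≤ 1, hence tw(G) ≥ 2. Combining the bounds, tw(G) = 2.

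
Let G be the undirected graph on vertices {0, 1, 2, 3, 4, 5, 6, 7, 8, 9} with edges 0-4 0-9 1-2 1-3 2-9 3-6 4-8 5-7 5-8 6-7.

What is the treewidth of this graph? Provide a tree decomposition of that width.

Treewidth 2.
One such decomposition:
Bags: B1 = {5, 6, 7}  B2 = {5, 6, 8}  B3 = {4, 6, 8}  B4 = {0, 4, 6}  B5 = {0, 6, 9}  B6 = {2, 6, 9}  B7 = {1, 2, 6}  B8 = {1, 3, 6}
Tree: B1–B2, B2–B3, B3–B4, B4–B5, B5–B6, B6–B7, B7–B8

Every bag has size at most 3, so the width is 3 − 1 = 2 and tw(G) ≤ 2. Since 6–7–5–8–4–0–9–2–1–3–6 is a cycle in G, G is not acyclic. Forests are exactly the graphs of treewidth ≤ 1, so tw(G) ≥ 2. Therefore the treewidth is 2.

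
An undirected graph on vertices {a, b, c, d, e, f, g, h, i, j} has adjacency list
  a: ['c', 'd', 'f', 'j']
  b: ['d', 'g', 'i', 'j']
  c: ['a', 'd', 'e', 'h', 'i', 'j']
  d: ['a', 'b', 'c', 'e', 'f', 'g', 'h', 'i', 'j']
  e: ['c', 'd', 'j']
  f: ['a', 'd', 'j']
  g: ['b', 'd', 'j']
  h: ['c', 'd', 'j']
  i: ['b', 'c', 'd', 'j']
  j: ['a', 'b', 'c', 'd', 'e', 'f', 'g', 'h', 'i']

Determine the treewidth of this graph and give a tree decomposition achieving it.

Treewidth 3.
Bags: B1 = {c, d, i, j}  B2 = {a, c, d, j}  B3 = {a, d, f, j}  B4 = {b, d, i, j}  B5 = {c, d, h, j}  B6 = {c, d, e, j}  B7 = {b, d, g, j}
Tree: B1–B2, B2–B3, B1–B4, B2–B5, B2–B6, B4–B7

Each bag holds 4 vertices, so the decomposition has width 3, which upper-bounds the treewidth. For the lower bound, the 4 vertices {b, d, g, j} are pairwise adjacent, and any tree decomposition puts a clique entirely inside one bag — forcing width ≥ 3. Hence tw(G) = 3 exactly.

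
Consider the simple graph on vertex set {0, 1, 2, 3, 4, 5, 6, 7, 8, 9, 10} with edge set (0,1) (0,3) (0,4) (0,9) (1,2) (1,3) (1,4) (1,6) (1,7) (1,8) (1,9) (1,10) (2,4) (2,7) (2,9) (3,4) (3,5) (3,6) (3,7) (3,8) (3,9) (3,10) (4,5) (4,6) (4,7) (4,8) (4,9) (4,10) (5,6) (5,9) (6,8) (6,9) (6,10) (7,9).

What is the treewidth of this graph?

4

A width-4 tree decomposition is:
Bags: B1 = {1, 3, 4, 6, 9}  B2 = {1, 3, 4, 6, 10}  B3 = {1, 3, 4, 6, 8}  B4 = {1, 3, 4, 7, 9}  B5 = {3, 4, 5, 6, 9}  B6 = {0, 1, 3, 4, 9}  B7 = {1, 2, 4, 7, 9}
Tree: B1–B2, B1–B3, B1–B4, B1–B5, B1–B6, B4–B7
Each bag holds 5 vertices, so the decomposition has width 4, which upper-bounds the treewidth. Conversely, {1, 2, 4, 7, 9} is a clique of size 5, and the vertices of any clique must share a bag in every tree decomposition; so some bag has ≥ 5 vertices and tw(G) ≥ 4. Therefore the treewidth is 4.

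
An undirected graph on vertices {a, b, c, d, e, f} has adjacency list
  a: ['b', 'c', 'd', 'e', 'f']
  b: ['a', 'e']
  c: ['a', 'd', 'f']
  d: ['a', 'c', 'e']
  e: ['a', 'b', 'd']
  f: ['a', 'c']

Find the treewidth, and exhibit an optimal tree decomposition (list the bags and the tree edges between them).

Treewidth 2.
One optimal decomposition is:
Bags: B1 = {a, d, e}  B2 = {a, c, d}  B3 = {a, c, f}  B4 = {a, b, e}
Tree: B1–B2, B2–B3, B1–B4

Every bag has size at most 3, so the width is 3 − 1 = 2 and tw(G) ≤ 2. Conversely, {a, d, e} is a clique of size 3, and the vertices of any clique must share a bag in every tree decomposition; so some bag has ≥ 3 vertices and tw(G) ≥ 2. Therefore the treewidth is 2.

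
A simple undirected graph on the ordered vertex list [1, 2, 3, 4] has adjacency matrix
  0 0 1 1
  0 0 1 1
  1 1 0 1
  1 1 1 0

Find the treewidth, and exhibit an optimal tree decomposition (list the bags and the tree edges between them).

Each bag holds 3 vertices, so the decomposition has width 2, which upper-bounds the treewidth. Conversely, {1, 3, 4} is a clique of size 3, and the vertices of any clique must share a bag in every tree decomposition; so some bag has ≥ 3 vertices and tw(G) ≥ 2. Combining the bounds, tw(G) = 2.

Treewidth 2.
One such decomposition:
Bags: B1 = {1, 3, 4}  B2 = {2, 3, 4}
Tree: B1–B2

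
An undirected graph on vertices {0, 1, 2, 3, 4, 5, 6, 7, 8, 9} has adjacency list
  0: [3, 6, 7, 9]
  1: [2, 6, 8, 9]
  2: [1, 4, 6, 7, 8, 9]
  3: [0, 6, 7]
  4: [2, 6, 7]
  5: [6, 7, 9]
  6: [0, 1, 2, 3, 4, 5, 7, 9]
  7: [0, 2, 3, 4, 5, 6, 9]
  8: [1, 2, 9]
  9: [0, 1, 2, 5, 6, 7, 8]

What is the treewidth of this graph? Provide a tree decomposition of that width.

The largest bag has 4 vertices, giving width 3; this decomposition certifies tw(G) ≤ 3. Conversely, {1, 2, 8, 9} is a clique of size 4, and the vertices of any clique must share a bag in every tree decomposition; so some bag has ≥ 4 vertices and tw(G) ≥ 3. The upper and lower bounds meet at 3, so that is the treewidth.

Treewidth 3.
Bags: B1 = {2, 4, 6, 7}  B2 = {2, 6, 7, 9}  B3 = {5, 6, 7, 9}  B4 = {1, 2, 6, 9}  B5 = {0, 6, 7, 9}  B6 = {0, 3, 6, 7}  B7 = {1, 2, 8, 9}
Tree: B1–B2, B2–B3, B2–B4, B3–B5, B5–B6, B4–B7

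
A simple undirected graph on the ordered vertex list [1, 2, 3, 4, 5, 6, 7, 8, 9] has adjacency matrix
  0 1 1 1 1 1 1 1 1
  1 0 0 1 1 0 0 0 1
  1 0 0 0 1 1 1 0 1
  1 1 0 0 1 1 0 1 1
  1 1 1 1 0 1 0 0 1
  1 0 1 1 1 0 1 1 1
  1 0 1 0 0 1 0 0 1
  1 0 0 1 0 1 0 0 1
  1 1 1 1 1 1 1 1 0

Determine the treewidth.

4

A width-4 tree decomposition is:
Bags: B1 = {1, 4, 5, 6, 9}  B2 = {1, 2, 4, 5, 9}  B3 = {1, 4, 6, 8, 9}  B4 = {1, 3, 5, 6, 9}  B5 = {1, 3, 6, 7, 9}
Tree: B1–B2, B1–B3, B1–B4, B4–B5
Each bag holds 5 vertices, so the decomposition has width 4, which upper-bounds the treewidth. Conversely, {1, 2, 4, 5, 9} is a clique of size 5, and the vertices of any clique must share a bag in every tree decomposition; so some bag has ≥ 5 vertices and tw(G) ≥ 4. Combining the bounds, tw(G) = 4.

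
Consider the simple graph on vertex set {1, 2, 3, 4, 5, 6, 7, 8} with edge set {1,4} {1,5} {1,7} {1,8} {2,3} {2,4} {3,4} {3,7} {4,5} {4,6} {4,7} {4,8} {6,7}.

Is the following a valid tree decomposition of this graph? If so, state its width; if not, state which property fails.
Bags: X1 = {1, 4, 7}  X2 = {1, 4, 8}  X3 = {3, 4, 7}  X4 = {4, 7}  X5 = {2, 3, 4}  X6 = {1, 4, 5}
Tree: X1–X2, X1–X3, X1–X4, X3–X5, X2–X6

A tree decomposition must satisfy three properties: every vertex lies in some bag; for every edge, both endpoints lie together in some bag; and for every vertex, the bags containing it form a connected subtree. Here vertex 6 appears in no bag, so the decomposition is invalid.

No — vertex 6 appears in no bag.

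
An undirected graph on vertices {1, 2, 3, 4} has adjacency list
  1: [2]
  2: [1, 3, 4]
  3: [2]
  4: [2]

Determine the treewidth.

A width-1 tree decomposition is:
Bags: B1 = {1, 2}  B2 = {2, 3}  B3 = {2, 4}
Tree: B1–B2, B1–B3
Every bag has size at most 2, so the width is 2 − 1 = 1 and tw(G) ≤ 1. Since G has at least one edge (e.g. 1–2), it is not an edgeless graph, so tw(G) ≥ 1. Hence tw(G) = 1 exactly.

1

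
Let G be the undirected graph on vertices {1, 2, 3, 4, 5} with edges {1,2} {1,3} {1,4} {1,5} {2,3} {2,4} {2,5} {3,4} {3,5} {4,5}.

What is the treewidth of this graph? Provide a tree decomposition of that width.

A single bag containing all 5 vertices is trivially a valid decomposition of width 4. Conversely, {1, 2, 3, 4, 5} is a clique of size 5, and the vertices of any clique must share a bag in every tree decomposition; so some bag has ≥ 5 vertices and tw(G) ≥ 4. The upper and lower bounds meet at 4, so that is the treewidth.

Treewidth 4.
Bags: B1 = {1, 2, 3, 4, 5}
Tree: (single bag)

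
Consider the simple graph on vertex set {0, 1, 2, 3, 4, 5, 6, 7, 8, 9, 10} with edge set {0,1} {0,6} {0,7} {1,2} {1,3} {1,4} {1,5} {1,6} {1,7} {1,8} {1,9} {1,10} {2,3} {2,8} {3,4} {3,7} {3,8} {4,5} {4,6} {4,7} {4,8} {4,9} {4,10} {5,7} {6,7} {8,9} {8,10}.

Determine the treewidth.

A width-3 tree decomposition is:
Bags: B1 = {1, 4, 8, 10}  B2 = {1, 3, 4, 8}  B3 = {1, 3, 4, 7}  B4 = {1, 4, 8, 9}  B5 = {1, 4, 6, 7}  B6 = {1, 2, 3, 8}  B7 = {0, 1, 6, 7}  B8 = {1, 4, 5, 7}
Tree: B1–B2, B2–B3, B1–B4, B3–B5, B2–B6, B5–B7, B5–B8
Every bag has size at most 4, so the width is 4 − 1 = 3 and tw(G) ≤ 3. Conversely, {0, 1, 6, 7} is a clique of size 4, and the vertices of any clique must share a bag in every tree decomposition; so some bag has ≥ 4 vertices and tw(G) ≥ 3. Combining the bounds, tw(G) = 3.

3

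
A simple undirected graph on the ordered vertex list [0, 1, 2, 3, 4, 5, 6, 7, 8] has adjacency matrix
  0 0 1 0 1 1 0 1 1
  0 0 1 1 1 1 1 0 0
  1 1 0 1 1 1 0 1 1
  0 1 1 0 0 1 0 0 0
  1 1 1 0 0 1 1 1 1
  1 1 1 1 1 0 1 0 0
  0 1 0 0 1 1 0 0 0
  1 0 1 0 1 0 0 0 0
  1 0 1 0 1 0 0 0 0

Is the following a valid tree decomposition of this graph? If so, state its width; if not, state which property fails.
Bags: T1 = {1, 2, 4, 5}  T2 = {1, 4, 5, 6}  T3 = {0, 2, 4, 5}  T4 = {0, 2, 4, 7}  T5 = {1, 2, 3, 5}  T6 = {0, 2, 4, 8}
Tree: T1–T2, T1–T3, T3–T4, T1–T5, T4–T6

Yes; width 3.

Vertex coverage: the bags together contain {0, 1, 2, 3, 4, 5, 6, 7, 8}, the full vertex set. Edge coverage: each edge of G has both endpoints in at least one bag. Running intersection: for every vertex, the bags containing it form a connected subtree. All three properties hold, so this is a valid tree decomposition of width max|bag| − 1 = 3, and hence tw(G) ≤ 3.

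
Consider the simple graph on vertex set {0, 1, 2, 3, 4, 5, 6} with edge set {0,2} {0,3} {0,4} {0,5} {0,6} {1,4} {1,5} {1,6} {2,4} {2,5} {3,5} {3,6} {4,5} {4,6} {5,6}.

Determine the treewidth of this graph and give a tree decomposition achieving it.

Treewidth 3.
One optimal decomposition is:
Bags: B1 = {1, 4, 5, 6}  B2 = {0, 4, 5, 6}  B3 = {0, 2, 4, 5}  B4 = {0, 3, 5, 6}
Tree: B1–B2, B2–B3, B2–B4

Each bag holds 4 vertices, so the decomposition has width 3, which upper-bounds the treewidth. For the lower bound, the 4 vertices {0, 3, 5, 6} are pairwise adjacent, and any tree decomposition puts a clique entirely inside one bag — forcing width ≥ 3. Therefore the treewidth is 3.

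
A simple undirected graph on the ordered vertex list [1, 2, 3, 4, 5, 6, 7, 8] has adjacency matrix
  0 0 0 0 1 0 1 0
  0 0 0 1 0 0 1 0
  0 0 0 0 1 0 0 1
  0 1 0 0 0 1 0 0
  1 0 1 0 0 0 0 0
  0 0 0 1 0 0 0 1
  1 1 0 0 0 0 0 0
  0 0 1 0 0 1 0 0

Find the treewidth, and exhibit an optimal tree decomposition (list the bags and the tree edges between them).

Treewidth 2.
One such decomposition:
Bags: B1 = {2, 4, 7}  B2 = {4, 6, 7}  B3 = {6, 7, 8}  B4 = {3, 7, 8}  B5 = {3, 5, 7}  B6 = {1, 5, 7}
Tree: B1–B2, B2–B3, B3–B4, B4–B5, B5–B6

Each bag holds 3 vertices, so the decomposition has width 2, which upper-bounds the treewidth. The edges 7–2–4–6–8–3–5–1–7 form a cycle, so G is not a tree and its treewidth is at least 2. Therefore the treewidth is 2.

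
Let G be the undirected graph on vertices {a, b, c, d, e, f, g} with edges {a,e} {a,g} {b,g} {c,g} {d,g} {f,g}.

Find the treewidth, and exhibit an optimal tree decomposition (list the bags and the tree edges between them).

The largest bag has 2 vertices, giving width 1; this decomposition certifies tw(G) ≤ 1. G has an edge, so its treewidth is at least 1. Hence tw(G) = 1 exactly.

Treewidth 1.
One such decomposition:
Bags: B1 = {a, e}  B2 = {a, g}  B3 = {c, g}  B4 = {d, g}  B5 = {b, g}  B6 = {f, g}
Tree: B1–B2, B2–B3, B3–B4, B3–B5, B2–B6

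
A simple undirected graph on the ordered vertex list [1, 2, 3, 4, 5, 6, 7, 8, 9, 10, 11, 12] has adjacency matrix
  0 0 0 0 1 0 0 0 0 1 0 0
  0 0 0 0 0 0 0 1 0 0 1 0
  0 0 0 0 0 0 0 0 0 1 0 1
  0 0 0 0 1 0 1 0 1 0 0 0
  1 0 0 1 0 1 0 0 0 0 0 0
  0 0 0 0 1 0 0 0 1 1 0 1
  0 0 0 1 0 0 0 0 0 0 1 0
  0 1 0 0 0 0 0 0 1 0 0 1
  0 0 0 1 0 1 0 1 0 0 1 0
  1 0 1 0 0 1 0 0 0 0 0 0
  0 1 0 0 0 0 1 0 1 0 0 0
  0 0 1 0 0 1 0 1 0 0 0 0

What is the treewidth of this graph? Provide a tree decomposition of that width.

Treewidth 3.
One such decomposition:
Bags: B1 = {1, 3, 10, 12}  B2 = {1, 6, 10, 12}  B3 = {1, 5, 6, 12}  B4 = {5, 6, 8, 12}  B5 = {5, 6, 8, 9}  B6 = {4, 5, 8, 9}  B7 = {2, 4, 8, 9}  B8 = {2, 4, 9, 11}  B9 = {2, 4, 7, 11}
Tree: B1–B2, B2–B3, B3–B4, B4–B5, B5–B6, B6–B7, B7–B8, B8–B9

Each bag holds 4 vertices, so the decomposition has width 3, which upper-bounds the treewidth. For the lower bound: the 4 vertex sets {1,3,10}, {12}, {6}, {4,5,8,9} are disjoint, each induces a connected subgraph, and every pair is joined by at least one edge of G. Contracting each set to a single vertex therefore yields K_{4} as a minor, and since treewidth is minor-monotone, tw(G) ≥ tw(K_{4}) = 3. Hence tw(G) = 3 exactly.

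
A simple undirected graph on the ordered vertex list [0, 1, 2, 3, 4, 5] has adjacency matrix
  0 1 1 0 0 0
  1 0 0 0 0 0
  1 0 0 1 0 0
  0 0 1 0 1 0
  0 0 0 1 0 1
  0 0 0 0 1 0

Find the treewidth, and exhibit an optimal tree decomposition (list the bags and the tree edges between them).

Treewidth 1.
Bags: B1 = {0, 1}  B2 = {0, 2}  B3 = {2, 3}  B4 = {3, 4}  B5 = {4, 5}
Tree: B1–B2, B2–B3, B3–B4, B4–B5

Each bag holds 2 vertices, so the decomposition has width 1, which upper-bounds the treewidth. Any graph with an edge has treewidth ≥ 1, and G has the edge 1–0. Therefore the treewidth is 1.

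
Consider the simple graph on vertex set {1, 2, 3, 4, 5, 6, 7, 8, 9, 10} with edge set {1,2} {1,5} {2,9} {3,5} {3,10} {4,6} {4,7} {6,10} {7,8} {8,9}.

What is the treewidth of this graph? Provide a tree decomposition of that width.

Each bag holds 3 vertices, so the decomposition has width 2, which upper-bounds the treewidth. Since 8–7–4–6–10–3–5–1–2–9–8 is a cycle in G, G is not acyclic. Forests are exactly the graphs of treewidth ≤ 1, so tw(G) ≥ 2. Therefore the treewidth is 2.

Treewidth 2.
Bags: B1 = {4, 7, 8}  B2 = {4, 6, 8}  B3 = {6, 8, 10}  B4 = {3, 8, 10}  B5 = {3, 5, 8}  B6 = {1, 5, 8}  B7 = {1, 2, 8}  B8 = {2, 8, 9}
Tree: B1–B2, B2–B3, B3–B4, B4–B5, B5–B6, B6–B7, B7–B8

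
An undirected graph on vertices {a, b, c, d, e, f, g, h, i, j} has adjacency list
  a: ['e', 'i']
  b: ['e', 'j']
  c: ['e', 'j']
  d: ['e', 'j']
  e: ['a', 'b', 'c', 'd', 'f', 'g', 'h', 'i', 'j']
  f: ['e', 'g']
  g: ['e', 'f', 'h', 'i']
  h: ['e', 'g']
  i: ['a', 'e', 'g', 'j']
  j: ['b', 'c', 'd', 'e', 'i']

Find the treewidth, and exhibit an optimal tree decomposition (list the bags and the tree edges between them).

The largest bag has 3 vertices, giving width 2; this decomposition certifies tw(G) ≤ 2. For the lower bound, the 3 vertices {e, f, g} are pairwise adjacent, and any tree decomposition puts a clique entirely inside one bag — forcing width ≥ 2. Combining the bounds, tw(G) = 2.

Treewidth 2.
Bags: B1 = {e, i, j}  B2 = {b, e, j}  B3 = {d, e, j}  B4 = {e, g, i}  B5 = {a, e, i}  B6 = {e, g, h}  B7 = {e, f, g}  B8 = {c, e, j}
Tree: B1–B2, B2–B3, B1–B4, B1–B5, B4–B6, B4–B7, B2–B8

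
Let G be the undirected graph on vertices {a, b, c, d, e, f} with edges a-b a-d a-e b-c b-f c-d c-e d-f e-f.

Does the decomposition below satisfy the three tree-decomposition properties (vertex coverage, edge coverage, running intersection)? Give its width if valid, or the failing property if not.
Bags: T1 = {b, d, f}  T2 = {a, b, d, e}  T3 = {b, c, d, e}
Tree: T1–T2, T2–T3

A tree decomposition must satisfy three properties: every vertex lies in some bag; for every edge, both endpoints lie together in some bag; and for every vertex, the bags containing it form a connected subtree. Here edge (e,f) lies in no bag, so the decomposition is invalid.

No — edge (e,f) lies in no bag.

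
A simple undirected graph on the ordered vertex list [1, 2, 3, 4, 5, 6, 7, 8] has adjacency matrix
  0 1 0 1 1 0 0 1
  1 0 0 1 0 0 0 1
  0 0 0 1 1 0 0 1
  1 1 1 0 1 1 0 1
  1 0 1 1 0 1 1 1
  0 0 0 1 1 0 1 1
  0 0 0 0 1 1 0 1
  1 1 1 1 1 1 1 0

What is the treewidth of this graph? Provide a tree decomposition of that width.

Treewidth 3.
Bags: B1 = {1, 4, 5, 8}  B2 = {1, 2, 4, 8}  B3 = {4, 5, 6, 8}  B4 = {3, 4, 5, 8}  B5 = {5, 6, 7, 8}
Tree: B1–B2, B1–B3, B1–B4, B3–B5

The largest bag has 4 vertices, giving width 3; this decomposition certifies tw(G) ≤ 3. Conversely, {1, 2, 4, 8} is a clique of size 4, and the vertices of any clique must share a bag in every tree decomposition; so some bag has ≥ 4 vertices and tw(G) ≥ 3. Combining the bounds, tw(G) = 3.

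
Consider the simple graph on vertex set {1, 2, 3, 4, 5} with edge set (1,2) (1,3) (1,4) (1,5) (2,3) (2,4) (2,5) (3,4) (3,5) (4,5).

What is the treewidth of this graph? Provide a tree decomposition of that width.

A single bag containing all 5 vertices is trivially a valid decomposition of width 4. On the other hand G contains the 5-clique {1, 2, 3, 4, 5}. A clique must lie in a single bag of any decomposition, so no decomposition can have width below 4. Combining the bounds, tw(G) = 4.

Treewidth 4.
One optimal decomposition is:
Bags: B1 = {1, 2, 3, 4, 5}
Tree: (single bag)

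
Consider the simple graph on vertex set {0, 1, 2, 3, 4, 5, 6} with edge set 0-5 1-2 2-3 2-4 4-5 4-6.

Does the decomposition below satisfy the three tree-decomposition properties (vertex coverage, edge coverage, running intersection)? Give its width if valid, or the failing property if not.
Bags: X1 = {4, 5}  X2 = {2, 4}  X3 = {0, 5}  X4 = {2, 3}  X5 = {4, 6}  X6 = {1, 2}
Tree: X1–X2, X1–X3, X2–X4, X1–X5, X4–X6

Yes; width 1.

Vertex coverage: the bags together contain {0, 1, 2, 3, 4, 5, 6}, the full vertex set. Edge coverage: each edge of G has both endpoints in at least one bag. Running intersection: for every vertex, the bags containing it form a connected subtree. All three properties hold, so this is a valid tree decomposition of width max|bag| − 1 = 1, and hence tw(G) ≤ 1.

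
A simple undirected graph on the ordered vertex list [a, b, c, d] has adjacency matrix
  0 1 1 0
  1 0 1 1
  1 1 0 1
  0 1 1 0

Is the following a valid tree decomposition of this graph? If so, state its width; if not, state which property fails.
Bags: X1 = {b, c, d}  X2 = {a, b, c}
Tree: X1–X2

Every vertex of G appears in some bag (union = {a, b, c, d}); every edge is covered by a bag; and for each vertex v the set of bags containing v is connected in the bag tree. The decomposition is therefore valid. The largest bag has 3 vertices, so the width is 2.

Yes; width 2.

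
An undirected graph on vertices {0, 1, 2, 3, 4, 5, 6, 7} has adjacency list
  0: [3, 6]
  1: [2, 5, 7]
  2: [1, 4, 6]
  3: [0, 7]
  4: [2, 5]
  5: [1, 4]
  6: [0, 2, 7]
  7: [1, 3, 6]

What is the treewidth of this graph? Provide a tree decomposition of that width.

Each bag holds 3 vertices, so the decomposition has width 2, which upper-bounds the treewidth. Since 4–5–1–2–4 is a cycle in G, G is not acyclic. Forests are exactly the graphs of treewidth ≤ 1, so tw(G) ≥ 2. Hence tw(G) = 2 exactly.

Treewidth 2.
One such decomposition:
Bags: B1 = {2, 4, 5}  B2 = {1, 2, 5}  B3 = {1, 2, 6}  B4 = {1, 6, 7}  B5 = {0, 6, 7}  B6 = {0, 3, 7}
Tree: B1–B2, B2–B3, B3–B4, B4–B5, B5–B6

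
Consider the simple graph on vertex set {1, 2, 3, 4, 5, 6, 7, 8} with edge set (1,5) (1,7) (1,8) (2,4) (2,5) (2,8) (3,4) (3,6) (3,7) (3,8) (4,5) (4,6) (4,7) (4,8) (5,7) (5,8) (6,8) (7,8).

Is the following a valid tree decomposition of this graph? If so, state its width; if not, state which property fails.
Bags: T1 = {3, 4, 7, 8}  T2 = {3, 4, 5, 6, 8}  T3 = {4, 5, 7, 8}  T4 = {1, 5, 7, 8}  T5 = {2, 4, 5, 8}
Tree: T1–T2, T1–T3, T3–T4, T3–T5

No — bags containing vertex 5 are not connected in the tree.

A tree decomposition must satisfy three properties: every vertex lies in some bag; for every edge, both endpoints lie together in some bag; and for every vertex, the bags containing it form a connected subtree. Here bags containing vertex 5 are not connected in the tree, so the decomposition is invalid.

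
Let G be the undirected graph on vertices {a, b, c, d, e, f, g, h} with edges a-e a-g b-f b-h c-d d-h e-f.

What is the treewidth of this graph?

A width-1 tree decomposition is:
Bags: B1 = {c, d}  B2 = {d, h}  B3 = {b, h}  B4 = {b, f}  B5 = {e, f}  B6 = {a, e}  B7 = {a, g}
Tree: B1–B2, B2–B3, B3–B4, B4–B5, B5–B6, B6–B7
The largest bag has 2 vertices, giving width 1; this decomposition certifies tw(G) ≤ 1. Since G has at least one edge (e.g. c–d), it is not an edgeless graph, so tw(G) ≥ 1. The upper and lower bounds meet at 1, so that is the treewidth.

1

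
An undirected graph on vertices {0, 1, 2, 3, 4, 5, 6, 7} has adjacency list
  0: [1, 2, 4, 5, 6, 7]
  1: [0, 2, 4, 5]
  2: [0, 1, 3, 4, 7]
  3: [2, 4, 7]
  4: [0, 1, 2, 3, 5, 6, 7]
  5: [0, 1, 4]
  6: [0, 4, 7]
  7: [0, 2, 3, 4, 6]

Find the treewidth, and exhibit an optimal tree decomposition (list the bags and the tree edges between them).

Each bag holds 4 vertices, so the decomposition has width 3, which upper-bounds the treewidth. On the other hand G contains the 4-clique {0, 1, 2, 4}. A clique must lie in a single bag of any decomposition, so no decomposition can have width below 3. The upper and lower bounds meet at 3, so that is the treewidth.

Treewidth 3.
Bags: B1 = {0, 1, 2, 4}  B2 = {0, 2, 4, 7}  B3 = {0, 4, 6, 7}  B4 = {2, 3, 4, 7}  B5 = {0, 1, 4, 5}
Tree: B1–B2, B2–B3, B2–B4, B1–B5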